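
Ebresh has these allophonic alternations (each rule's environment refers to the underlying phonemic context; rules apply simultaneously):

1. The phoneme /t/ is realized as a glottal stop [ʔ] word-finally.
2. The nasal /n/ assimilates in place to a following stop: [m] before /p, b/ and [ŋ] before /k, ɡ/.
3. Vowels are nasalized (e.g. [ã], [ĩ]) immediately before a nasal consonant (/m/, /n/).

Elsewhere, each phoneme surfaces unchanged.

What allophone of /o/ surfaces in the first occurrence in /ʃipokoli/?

[o]

/o/ (between /p/ and /k/): rule 3 targets it, but not before a nasal consonant → unchanged [o].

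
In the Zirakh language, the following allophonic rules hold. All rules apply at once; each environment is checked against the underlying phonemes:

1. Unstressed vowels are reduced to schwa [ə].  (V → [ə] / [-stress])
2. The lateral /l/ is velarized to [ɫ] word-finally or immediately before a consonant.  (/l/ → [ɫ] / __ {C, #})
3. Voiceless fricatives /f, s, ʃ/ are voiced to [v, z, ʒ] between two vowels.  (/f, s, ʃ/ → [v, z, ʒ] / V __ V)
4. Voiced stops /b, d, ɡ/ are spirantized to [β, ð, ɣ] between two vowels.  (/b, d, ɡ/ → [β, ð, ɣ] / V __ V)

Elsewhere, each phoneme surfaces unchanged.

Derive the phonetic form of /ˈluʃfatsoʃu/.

[ˈluʃfətsəʒə]

/l/ — word-initial; rule 2 does not apply here → [l].
/u/ (between /l/ and /ʃ/) fails the environment for rule 1, so it stays [u].
/ʃ/ — between /u/ and /f/; rule 3 does not apply here → [ʃ].
/f/ — between /ʃ/ and /a/; rule 3 does not apply here → [f].
/a/ (between /f/ and /t/) occurs in an unstressed syllable → [ə] by rule 1.
/t/ (between /a/ and /s/): no rule targets it → [t].
/s/ (between /t/ and /o/): rule 3 targets it, but not between two vowels → unchanged [s].
/o/ meets the environment for rule 1 (in an unstressed syllable) → [ə].
/ʃ/ (between /o/ and /u/) occurs between two vowels → [ʒ] by rule 3.
Rule 1 applies to /u/ (word-final: in an unstressed syllable) → [ə].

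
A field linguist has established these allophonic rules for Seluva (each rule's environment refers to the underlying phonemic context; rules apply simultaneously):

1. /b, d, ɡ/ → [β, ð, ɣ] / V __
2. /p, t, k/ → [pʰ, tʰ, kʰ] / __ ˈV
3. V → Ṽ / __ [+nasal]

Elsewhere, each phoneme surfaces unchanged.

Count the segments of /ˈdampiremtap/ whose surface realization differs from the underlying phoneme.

2

Segments that undergo a rule: /a/ → [ã] (rule 3); /e/ → [ẽ] (rule 3).
All other segments surface unchanged.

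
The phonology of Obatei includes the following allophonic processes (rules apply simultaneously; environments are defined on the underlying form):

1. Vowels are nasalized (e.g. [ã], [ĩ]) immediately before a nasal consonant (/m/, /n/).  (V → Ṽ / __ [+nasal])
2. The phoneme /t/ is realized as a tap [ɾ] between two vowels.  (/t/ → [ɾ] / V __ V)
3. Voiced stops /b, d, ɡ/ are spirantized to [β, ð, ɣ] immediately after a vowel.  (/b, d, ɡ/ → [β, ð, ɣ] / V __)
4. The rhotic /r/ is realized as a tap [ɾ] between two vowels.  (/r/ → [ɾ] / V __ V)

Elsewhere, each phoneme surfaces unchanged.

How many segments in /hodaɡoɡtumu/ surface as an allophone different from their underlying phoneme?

4

Segments that undergo a rule: /d/ → [ð] (rule 3); /ɡ/ → [ɣ] (rule 3); /ɡ/ → [ɣ] (rule 3); /u/ → [ũ] (rule 1).
All other segments surface unchanged.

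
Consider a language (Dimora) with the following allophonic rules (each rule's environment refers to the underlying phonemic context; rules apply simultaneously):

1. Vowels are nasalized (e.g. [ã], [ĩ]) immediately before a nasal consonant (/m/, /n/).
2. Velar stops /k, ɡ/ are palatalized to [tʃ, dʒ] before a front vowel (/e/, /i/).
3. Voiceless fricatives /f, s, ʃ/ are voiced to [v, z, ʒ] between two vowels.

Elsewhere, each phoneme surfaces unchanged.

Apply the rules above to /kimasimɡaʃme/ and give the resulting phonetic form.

Rule 2 applies to /k/ (word-initial: before a front vowel) → [tʃ].
Rule 1 applies to /i/ (between /k/ and /m/: before a nasal consonant) → [ĩ].
/a/ (between /m/ and /s/) is in the target of rule 1 but the environment (before a nasal consonant) is not met → [a].
Rule 3 applies to /s/ (between /a/ and /i/: between two vowels) → [z].
/i/ (between /s/ and /m/): before a nasal consonant, so rule 1 applies → [ĩ].
/ɡ/ — between /m/ and /a/; rule 2 does not apply here → [ɡ].
/a/ (between /ɡ/ and /ʃ/) is in the target of rule 1 but the environment (before a nasal consonant) is not met → [a].
/ʃ/ (between /a/ and /m/): rule 3 targets it, but not between two vowels → unchanged [ʃ].
/e/ (word-final) is in the target of rule 1 but the environment (before a nasal consonant) is not met → [e].

[tʃĩmazĩmɡaʃme]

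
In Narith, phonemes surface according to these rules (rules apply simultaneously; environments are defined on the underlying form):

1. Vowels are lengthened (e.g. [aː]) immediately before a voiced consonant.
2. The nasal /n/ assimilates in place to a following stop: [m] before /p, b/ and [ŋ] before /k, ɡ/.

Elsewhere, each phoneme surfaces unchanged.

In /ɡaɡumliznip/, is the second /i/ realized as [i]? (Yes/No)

/i/ (between /n/ and /p/): rule 1 targets it, but not before a voiced consonant → unchanged [i].
The actual realization is [i], which matches [i].

Yes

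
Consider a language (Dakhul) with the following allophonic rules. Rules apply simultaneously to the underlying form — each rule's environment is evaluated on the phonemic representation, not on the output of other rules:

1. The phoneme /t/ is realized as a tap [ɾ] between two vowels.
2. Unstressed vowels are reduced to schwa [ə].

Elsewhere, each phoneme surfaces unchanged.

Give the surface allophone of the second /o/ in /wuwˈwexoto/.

/o/ — word-final, in an unstressed syllable — surfaces as [ə] (rule 2).

[ə]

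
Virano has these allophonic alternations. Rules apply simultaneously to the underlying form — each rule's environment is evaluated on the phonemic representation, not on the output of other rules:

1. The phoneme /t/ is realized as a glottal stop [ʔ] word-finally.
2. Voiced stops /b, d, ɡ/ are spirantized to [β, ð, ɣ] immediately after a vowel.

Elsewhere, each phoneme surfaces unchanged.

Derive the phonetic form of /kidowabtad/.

[kiðowaβtað]

/k/ (word-initial): no rule targets it → [k].
/i/ stays [i].
/d/ (between /i/ and /o/) occurs immediately after a vowel → [ð] by rule 2.
/o/ — not in any rule's target class → [o].
/w/ (between /o/ and /a/) is unaffected → [w].
/a/ stays [a].
/b/ — between /a/ and /t/, immediately after a vowel — surfaces as [β] (rule 2).
/t/ (between /b/ and /a/) fails the environment for rule 1, so it stays [t].
/a/ (between /t/ and /d/): no rule targets it → [a].
/d/ (word-final): immediately after a vowel, so rule 2 applies → [ð].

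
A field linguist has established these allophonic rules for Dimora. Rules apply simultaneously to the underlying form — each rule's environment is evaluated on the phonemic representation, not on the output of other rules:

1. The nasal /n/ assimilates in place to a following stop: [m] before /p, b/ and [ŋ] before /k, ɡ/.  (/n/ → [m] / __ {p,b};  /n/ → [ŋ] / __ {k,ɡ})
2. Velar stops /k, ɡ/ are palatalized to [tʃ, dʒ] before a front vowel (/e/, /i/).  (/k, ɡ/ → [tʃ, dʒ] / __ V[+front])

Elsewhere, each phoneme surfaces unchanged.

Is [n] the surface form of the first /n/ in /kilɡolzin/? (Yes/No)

/n/ (word-final) fails the environment for rule 1, so it stays [n].
The actual realization is [n], which matches [n].

Yes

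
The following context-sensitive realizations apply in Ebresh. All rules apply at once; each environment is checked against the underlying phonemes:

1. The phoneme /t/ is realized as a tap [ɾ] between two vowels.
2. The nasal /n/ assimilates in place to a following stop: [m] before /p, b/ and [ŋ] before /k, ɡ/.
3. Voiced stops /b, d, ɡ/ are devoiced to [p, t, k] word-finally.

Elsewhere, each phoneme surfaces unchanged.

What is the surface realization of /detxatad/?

[detxaɾat]

/d/ (word-initial): rule 3 targets it, but not word-finally → unchanged [d].
/e/ (between /d/ and /t/): no rule targets it → [e].
/t/ (between /e/ and /x/) is in the target of rule 1 but the environment (between two vowels) is not met → [t].
/x/ (between /t/ and /a/): no rule targets it → [x].
/a/ (between /x/ and /t/): no rule targets it → [a].
/t/ meets the environment for rule 1 (between two vowels) → [ɾ].
/a/ — not in any rule's target class → [a].
/d/ meets the environment for rule 3 (word-finally) → [t].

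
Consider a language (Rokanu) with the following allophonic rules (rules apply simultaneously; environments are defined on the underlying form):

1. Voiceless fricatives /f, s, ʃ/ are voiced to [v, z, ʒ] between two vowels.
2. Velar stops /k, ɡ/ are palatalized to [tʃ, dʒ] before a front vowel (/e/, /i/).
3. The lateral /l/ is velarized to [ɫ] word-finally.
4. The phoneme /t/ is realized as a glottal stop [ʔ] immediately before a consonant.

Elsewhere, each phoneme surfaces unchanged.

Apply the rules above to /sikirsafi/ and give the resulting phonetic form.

/s/ (word-initial) is in the target of rule 1 but the environment (between two vowels) is not met → [s].
/i/ (between /s/ and /k/) is unaffected → [i].
Rule 2 applies to /k/ (between /i/ and /i/: before a front vowel) → [tʃ].
/i/ (between /k/ and /r/): no rule targets it → [i].
/r/ — not in any rule's target class → [r].
/s/ (between /r/ and /a/) is in the target of rule 1 but the environment (between two vowels) is not met → [s].
/a/ (between /s/ and /f/): no rule targets it → [a].
/f/ (between /a/ and /i/) occurs between two vowels → [v] by rule 1.
/i/ (word-final) is unaffected → [i].

[sitʃirsavi]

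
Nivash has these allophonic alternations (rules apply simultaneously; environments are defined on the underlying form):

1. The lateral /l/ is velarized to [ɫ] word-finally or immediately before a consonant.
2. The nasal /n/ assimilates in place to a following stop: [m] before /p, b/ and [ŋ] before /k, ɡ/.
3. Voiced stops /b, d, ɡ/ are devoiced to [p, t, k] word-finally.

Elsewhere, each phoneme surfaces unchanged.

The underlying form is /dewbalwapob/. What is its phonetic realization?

[dewbaɫwapop]

/d/ (word-initial) fails the environment for rule 3, so it stays [d].
/e/ — not in any rule's target class → [e].
/w/ stays [w].
/b/ (between /w/ and /a/) is in the target of rule 3 but the environment (word-finally) is not met → [b].
/a/ (between /b/ and /l/): no rule targets it → [a].
Rule 1 applies to /l/ (between /a/ and /w/: word-finally or immediately before a consonant) → [ɫ].
/w/ stays [w].
/a/ stays [a].
/p/ — not in any rule's target class → [p].
/o/ (between /p/ and /b/) is unaffected → [o].
/b/ (word-final) occurs word-finally → [p] by rule 3.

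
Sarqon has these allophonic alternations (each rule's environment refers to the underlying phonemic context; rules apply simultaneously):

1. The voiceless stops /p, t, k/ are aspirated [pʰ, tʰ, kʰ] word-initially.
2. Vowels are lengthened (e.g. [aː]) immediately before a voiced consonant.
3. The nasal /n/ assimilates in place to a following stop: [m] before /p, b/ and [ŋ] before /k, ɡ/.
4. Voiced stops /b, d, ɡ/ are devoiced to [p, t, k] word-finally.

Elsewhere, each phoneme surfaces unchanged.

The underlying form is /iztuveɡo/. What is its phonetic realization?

/i/ — word-initial, before a voiced consonant — surfaces as [iː] (rule 2).
/z/ — not in any rule's target class → [z].
/t/ — between /z/ and /u/; rule 1 does not apply here → [t].
/u/ — between /t/ and /v/, before a voiced consonant — surfaces as [uː] (rule 2).
/v/ (between /u/ and /e/): no rule targets it → [v].
/e/ meets the environment for rule 2 (before a voiced consonant) → [eː].
/ɡ/ — between /e/ and /o/; rule 4 does not apply here → [ɡ].
/o/ (word-final) fails the environment for rule 2, so it stays [o].

[iːztuːveːɡo]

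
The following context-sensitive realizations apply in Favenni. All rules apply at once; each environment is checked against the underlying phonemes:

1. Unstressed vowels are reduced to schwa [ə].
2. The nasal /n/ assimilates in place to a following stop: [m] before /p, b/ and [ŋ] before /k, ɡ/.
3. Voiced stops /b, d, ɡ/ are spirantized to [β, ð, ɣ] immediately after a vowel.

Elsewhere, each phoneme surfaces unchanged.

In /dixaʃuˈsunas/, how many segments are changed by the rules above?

Segments that undergo a rule: /i/ → [ə] (rule 1); /a/ → [ə] (rule 1); /u/ → [ə] (rule 1); /a/ → [ə] (rule 1).
All other segments surface unchanged.

4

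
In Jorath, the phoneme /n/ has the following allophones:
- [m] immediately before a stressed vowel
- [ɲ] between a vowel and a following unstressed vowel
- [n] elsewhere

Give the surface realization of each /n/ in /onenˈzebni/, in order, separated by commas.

Occurrence 1 (position 2): between a vowel and a following unstressed vowel → [ɲ].
Occurrence 2 (position 4): no conditioning environment matches → elsewhere allophone [n].
Occurrence 3 (position 8): no conditioning environment matches → elsewhere allophone [n].

[ɲ], [n], [n]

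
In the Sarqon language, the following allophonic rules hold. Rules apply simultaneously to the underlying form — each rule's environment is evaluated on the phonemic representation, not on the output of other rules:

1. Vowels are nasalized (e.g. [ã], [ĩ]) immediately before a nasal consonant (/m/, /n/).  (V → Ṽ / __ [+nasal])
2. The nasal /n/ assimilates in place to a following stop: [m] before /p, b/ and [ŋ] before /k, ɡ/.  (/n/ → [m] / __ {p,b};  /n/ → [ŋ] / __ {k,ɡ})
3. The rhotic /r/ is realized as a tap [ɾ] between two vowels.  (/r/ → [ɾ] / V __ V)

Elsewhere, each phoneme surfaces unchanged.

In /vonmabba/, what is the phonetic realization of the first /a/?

/a/ (between /m/ and /b/) fails the environment for rule 1, so it stays [a].

[a]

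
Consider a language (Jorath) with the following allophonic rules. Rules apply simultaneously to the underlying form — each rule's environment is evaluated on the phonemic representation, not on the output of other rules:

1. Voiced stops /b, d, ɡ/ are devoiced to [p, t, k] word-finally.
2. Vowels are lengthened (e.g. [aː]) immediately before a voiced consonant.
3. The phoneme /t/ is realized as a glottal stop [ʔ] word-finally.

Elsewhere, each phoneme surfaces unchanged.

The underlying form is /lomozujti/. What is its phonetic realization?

[loːmoːzuːjti]

/l/ — not in any rule's target class → [l].
Rule 2 applies to /o/ (between /l/ and /m/: before a voiced consonant) → [oː].
/m/ — not in any rule's target class → [m].
/o/ (between /m/ and /z/): before a voiced consonant, so rule 2 applies → [oː].
/z/ (between /o/ and /u/) is unaffected → [z].
/u/ (between /z/ and /j/): before a voiced consonant, so rule 2 applies → [uː].
/j/ stays [j].
/t/ (between /j/ and /i/) is in the target of rule 3 but the environment (word-finally) is not met → [t].
/i/ (word-final) fails the environment for rule 2, so it stays [i].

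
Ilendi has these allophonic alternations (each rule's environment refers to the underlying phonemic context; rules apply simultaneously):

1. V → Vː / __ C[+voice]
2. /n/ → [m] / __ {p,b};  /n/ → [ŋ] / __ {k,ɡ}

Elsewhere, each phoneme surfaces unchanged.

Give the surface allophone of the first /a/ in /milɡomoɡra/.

/a/ (word-final) is in the target of rule 1 but the environment (before a voiced consonant) is not met → [a].

[a]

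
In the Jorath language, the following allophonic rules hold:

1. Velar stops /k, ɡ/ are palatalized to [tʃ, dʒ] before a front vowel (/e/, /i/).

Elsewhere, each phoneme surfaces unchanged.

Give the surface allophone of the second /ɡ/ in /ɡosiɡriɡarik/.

/ɡ/ (between /i/ and /r/): rule 1 targets it, but not before a front vowel → unchanged [ɡ].

[ɡ]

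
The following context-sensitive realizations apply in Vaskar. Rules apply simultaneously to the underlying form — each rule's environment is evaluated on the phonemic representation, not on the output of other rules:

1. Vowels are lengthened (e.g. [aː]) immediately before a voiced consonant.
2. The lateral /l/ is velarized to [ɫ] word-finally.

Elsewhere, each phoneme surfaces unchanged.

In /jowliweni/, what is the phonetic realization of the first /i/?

/i/ — between /l/ and /w/, before a voiced consonant — surfaces as [iː] (rule 1).

[iː]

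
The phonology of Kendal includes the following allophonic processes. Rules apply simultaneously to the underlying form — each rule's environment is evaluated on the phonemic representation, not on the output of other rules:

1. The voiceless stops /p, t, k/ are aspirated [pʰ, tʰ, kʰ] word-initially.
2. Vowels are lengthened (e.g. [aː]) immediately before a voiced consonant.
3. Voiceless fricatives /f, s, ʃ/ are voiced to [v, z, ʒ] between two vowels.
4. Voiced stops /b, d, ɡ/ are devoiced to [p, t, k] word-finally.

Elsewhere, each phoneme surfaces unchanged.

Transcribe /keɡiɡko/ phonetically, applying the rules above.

[kʰeːɡiːɡko]

/k/ meets the environment for rule 1 (word-initially) → [kʰ].
/e/ (between /k/ and /ɡ/) occurs before a voiced consonant → [eː] by rule 2.
/ɡ/ (between /e/ and /i/): rule 4 targets it, but not word-finally → unchanged [ɡ].
/i/ meets the environment for rule 2 (before a voiced consonant) → [iː].
/ɡ/ — between /i/ and /k/; rule 4 does not apply here → [ɡ].
/k/ (between /ɡ/ and /o/) is in the target of rule 1 but the environment (word-initially) is not met → [k].
/o/ — word-final; rule 2 does not apply here → [o].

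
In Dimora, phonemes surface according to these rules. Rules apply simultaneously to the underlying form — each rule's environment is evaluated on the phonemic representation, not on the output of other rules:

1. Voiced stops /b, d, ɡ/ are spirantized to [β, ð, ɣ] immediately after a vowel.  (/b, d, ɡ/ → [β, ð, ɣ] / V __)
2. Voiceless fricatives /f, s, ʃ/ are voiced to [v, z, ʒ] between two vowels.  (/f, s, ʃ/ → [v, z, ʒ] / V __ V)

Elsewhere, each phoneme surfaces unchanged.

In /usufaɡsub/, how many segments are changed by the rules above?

4

Segments that undergo a rule: /s/ → [z] (rule 2); /f/ → [v] (rule 2); /ɡ/ → [ɣ] (rule 1); /b/ → [β] (rule 1).
All other segments surface unchanged.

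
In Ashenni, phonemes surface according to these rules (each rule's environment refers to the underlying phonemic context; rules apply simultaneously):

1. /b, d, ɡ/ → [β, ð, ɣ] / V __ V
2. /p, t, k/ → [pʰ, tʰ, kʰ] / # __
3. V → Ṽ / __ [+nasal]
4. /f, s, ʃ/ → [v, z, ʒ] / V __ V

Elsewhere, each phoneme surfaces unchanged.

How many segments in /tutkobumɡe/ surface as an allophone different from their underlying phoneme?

Segments that undergo a rule: /t/ → [tʰ] (rule 2); /b/ → [β] (rule 1); /u/ → [ũ] (rule 3).
All other segments surface unchanged.

3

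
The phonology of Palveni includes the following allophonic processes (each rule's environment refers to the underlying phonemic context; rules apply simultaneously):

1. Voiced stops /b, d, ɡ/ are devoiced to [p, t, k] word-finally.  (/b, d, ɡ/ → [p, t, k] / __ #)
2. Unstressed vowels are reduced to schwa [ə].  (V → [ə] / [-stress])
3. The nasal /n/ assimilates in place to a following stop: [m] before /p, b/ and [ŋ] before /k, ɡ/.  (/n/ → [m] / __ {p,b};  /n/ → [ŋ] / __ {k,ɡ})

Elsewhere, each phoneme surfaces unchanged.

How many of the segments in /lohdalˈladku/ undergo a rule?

Segments that undergo a rule: /o/ → [ə] (rule 2); /a/ → [ə] (rule 2); /u/ → [ə] (rule 2).
All other segments surface unchanged.

3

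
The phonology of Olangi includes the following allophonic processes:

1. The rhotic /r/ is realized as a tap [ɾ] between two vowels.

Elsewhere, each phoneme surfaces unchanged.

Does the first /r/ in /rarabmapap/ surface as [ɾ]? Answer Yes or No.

/r/ (word-initial): rule 1 targets it, but not between two vowels → unchanged [r].
The actual realization is [r], not [ɾ].

No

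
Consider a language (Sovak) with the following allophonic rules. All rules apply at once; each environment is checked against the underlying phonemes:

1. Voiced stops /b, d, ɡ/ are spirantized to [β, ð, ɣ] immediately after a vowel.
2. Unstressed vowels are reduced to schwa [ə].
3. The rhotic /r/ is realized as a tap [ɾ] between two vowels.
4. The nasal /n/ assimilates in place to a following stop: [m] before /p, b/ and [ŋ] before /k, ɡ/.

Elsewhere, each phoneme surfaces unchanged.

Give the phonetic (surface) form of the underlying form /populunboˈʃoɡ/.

/p/ (word-initial) is unaffected → [p].
/o/ meets the environment for rule 2 (in an unstressed syllable) → [ə].
/p/ (between /o/ and /u/): no rule targets it → [p].
/u/ — between /p/ and /l/, in an unstressed syllable — surfaces as [ə] (rule 2).
/l/ stays [l].
Rule 2 applies to /u/ (between /l/ and /n/: in an unstressed syllable) → [ə].
Rule 4 applies to /n/ (between /u/ and /b/: before a labial or velar stop) → [m].
/b/ (between /n/ and /o/) is in the target of rule 1 but the environment (immediately after a vowel) is not met → [b].
/o/ — between /b/ and /ʃ/, in an unstressed syllable — surfaces as [ə] (rule 2).
/ʃ/ — not in any rule's target class → [ʃ].
/o/ (between /ʃ/ and /ɡ/): rule 2 targets it, but not in an unstressed syllable → unchanged [o].
Rule 1 applies to /ɡ/ (word-final: immediately after a vowel) → [ɣ].

[pəpələmbəˈʃoɣ]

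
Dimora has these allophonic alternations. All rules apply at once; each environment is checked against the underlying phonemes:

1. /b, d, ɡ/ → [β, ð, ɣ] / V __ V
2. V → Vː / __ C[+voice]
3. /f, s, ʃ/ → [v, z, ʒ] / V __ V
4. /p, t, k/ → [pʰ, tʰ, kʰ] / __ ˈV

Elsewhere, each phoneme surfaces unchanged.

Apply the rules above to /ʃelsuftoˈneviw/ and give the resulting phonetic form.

[ʃeːlsuftoːˈneːviːw]

/ʃ/ — word-initial; rule 3 does not apply here → [ʃ].
/e/ (between /ʃ/ and /l/) occurs before a voiced consonant → [eː] by rule 2.
/l/ (between /e/ and /s/) is unaffected → [l].
/s/ (between /l/ and /u/) is in the target of rule 3 but the environment (between two vowels) is not met → [s].
/u/ (between /s/ and /f/): rule 2 targets it, but not before a voiced consonant → unchanged [u].
/f/ (between /u/ and /t/) fails the environment for rule 3, so it stays [f].
/t/ (between /f/ and /o/) fails the environment for rule 4, so it stays [t].
/o/ (between /t/ and /n/): before a voiced consonant, so rule 2 applies → [oː].
/n/ (between /o/ and /e/): no rule targets it → [n].
Rule 2 applies to /e/ (between /n/ and /v/: before a voiced consonant) → [eː].
/v/ — not in any rule's target class → [v].
/i/ (between /v/ and /w/): before a voiced consonant, so rule 2 applies → [iː].
/w/ — not in any rule's target class → [w].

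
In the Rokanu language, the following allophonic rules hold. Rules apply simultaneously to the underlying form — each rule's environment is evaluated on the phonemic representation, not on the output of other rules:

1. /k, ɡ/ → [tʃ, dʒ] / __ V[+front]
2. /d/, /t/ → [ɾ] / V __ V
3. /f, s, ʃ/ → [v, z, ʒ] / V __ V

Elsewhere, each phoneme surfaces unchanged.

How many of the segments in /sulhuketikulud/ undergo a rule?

Segments that undergo a rule: /k/ → [tʃ] (rule 1); /t/ → [ɾ] (rule 2).
All other segments surface unchanged.

2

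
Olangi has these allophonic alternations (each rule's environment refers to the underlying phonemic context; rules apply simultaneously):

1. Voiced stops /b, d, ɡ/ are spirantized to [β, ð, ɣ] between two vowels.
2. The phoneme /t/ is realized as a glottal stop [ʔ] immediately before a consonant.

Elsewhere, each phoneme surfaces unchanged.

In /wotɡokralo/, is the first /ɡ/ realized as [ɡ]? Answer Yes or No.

/ɡ/ (between /t/ and /o/) is in the target of rule 1 but the environment (between two vowels) is not met → [ɡ].
The actual realization is [ɡ], which matches [ɡ].

Yes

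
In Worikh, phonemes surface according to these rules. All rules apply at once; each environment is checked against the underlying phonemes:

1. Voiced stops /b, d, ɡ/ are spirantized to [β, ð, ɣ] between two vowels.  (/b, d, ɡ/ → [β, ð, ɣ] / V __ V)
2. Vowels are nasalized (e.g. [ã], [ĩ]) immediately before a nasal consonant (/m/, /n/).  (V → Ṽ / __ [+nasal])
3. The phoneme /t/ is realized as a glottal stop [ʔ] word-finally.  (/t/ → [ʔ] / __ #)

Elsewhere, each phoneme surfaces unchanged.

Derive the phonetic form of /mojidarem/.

[mojiðarẽm]

/m/ (word-initial) is unaffected → [m].
/o/ (between /m/ and /j/) fails the environment for rule 2, so it stays [o].
/j/ stays [j].
/i/ (between /j/ and /d/) fails the environment for rule 2, so it stays [i].
Rule 1 applies to /d/ (between /i/ and /a/: between two vowels) → [ð].
/a/ (between /d/ and /r/) fails the environment for rule 2, so it stays [a].
/r/ stays [r].
/e/ meets the environment for rule 2 (before a nasal consonant) → [ẽ].
/m/ (word-final) is unaffected → [m].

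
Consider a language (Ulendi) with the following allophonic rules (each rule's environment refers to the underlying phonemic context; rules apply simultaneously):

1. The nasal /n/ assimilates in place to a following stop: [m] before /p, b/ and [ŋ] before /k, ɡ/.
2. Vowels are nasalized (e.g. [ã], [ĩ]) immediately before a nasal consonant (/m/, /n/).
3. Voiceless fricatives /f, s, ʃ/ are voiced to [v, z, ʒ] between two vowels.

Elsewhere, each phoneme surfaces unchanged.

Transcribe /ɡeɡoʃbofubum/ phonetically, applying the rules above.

[ɡeɡoʃbovubũm]

/ɡ/ (word-initial): no rule targets it → [ɡ].
/e/ — between /ɡ/ and /ɡ/; rule 2 does not apply here → [e].
/ɡ/ — not in any rule's target class → [ɡ].
/o/ (between /ɡ/ and /ʃ/): rule 2 targets it, but not before a nasal consonant → unchanged [o].
/ʃ/ (between /o/ and /b/): rule 3 targets it, but not between two vowels → unchanged [ʃ].
/b/ (between /ʃ/ and /o/): no rule targets it → [b].
/o/ — between /b/ and /f/; rule 2 does not apply here → [o].
/f/ (between /o/ and /u/): between two vowels, so rule 3 applies → [v].
/u/ (between /f/ and /b/) fails the environment for rule 2, so it stays [u].
/b/ — not in any rule's target class → [b].
/u/ meets the environment for rule 2 (before a nasal consonant) → [ũ].
/m/ — not in any rule's target class → [m].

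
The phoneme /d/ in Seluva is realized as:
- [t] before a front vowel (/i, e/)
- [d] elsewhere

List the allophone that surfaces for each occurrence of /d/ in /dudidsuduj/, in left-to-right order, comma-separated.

Occurrence 1 (position 1): no conditioning environment matches → elsewhere allophone [d].
Occurrence 2 (position 3): before a front vowel (/i, e/) → [t].
Occurrence 3 (position 5): no conditioning environment matches → elsewhere allophone [d].
Occurrence 4 (position 8): no conditioning environment matches → elsewhere allophone [d].

[d], [t], [d], [d]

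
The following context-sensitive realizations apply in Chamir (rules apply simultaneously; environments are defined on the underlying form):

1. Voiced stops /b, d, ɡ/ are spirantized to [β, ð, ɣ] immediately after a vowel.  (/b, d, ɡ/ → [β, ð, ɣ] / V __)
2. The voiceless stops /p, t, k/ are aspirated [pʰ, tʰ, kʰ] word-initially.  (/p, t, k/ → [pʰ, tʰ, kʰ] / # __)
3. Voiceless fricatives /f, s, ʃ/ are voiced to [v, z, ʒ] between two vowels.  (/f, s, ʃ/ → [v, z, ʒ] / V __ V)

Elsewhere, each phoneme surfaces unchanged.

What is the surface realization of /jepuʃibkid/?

[jepuʒiβkið]

/j/ stays [j].
/e/ — not in any rule's target class → [e].
/p/ (between /e/ and /u/) is in the target of rule 2 but the environment (word-initially) is not met → [p].
/u/ (between /p/ and /ʃ/) is unaffected → [u].
Rule 3 applies to /ʃ/ (between /u/ and /i/: between two vowels) → [ʒ].
/i/ — not in any rule's target class → [i].
/b/ (between /i/ and /k/): immediately after a vowel, so rule 1 applies → [β].
/k/ (between /b/ and /i/) is in the target of rule 2 but the environment (word-initially) is not met → [k].
/i/ (between /k/ and /d/): no rule targets it → [i].
/d/ meets the environment for rule 1 (immediately after a vowel) → [ð].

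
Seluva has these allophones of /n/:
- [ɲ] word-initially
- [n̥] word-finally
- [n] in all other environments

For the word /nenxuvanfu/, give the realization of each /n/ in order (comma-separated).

[ɲ], [n], [n]

Occurrence 1 (position 1): word-initially → [ɲ].
Occurrence 2 (position 3): no conditioning environment matches → elsewhere allophone [n].
Occurrence 3 (position 8): no conditioning environment matches → elsewhere allophone [n].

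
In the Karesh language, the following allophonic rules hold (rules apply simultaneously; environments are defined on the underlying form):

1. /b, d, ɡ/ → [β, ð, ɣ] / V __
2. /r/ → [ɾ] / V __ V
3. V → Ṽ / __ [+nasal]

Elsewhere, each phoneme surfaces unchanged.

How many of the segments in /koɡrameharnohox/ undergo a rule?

2

Segments that undergo a rule: /ɡ/ → [ɣ] (rule 1); /a/ → [ã] (rule 3).
All other segments surface unchanged.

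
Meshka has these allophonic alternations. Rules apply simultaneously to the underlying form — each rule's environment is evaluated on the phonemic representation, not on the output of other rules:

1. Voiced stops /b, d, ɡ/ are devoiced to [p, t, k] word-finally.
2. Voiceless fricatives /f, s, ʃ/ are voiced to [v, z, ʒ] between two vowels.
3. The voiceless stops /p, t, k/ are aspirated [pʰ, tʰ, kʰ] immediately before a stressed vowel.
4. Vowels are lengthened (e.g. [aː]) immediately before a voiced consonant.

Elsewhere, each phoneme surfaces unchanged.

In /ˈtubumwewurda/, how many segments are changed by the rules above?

Segments that undergo a rule: /t/ → [tʰ] (rule 3); /u/ → [uː] (rule 4); /u/ → [uː] (rule 4); /e/ → [eː] (rule 4); /u/ → [uː] (rule 4).
All other segments surface unchanged.

5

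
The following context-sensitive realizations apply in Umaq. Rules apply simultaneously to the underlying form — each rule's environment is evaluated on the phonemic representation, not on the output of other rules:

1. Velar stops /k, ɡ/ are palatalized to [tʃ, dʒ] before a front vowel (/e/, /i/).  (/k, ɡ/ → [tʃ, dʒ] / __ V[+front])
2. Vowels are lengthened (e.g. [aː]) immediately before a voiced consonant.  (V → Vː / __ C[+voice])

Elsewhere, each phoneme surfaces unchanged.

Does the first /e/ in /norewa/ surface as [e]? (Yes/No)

No

/e/ (between /r/ and /w/) occurs before a voiced consonant → [eː] by rule 2.
The actual realization is [eː], not [e].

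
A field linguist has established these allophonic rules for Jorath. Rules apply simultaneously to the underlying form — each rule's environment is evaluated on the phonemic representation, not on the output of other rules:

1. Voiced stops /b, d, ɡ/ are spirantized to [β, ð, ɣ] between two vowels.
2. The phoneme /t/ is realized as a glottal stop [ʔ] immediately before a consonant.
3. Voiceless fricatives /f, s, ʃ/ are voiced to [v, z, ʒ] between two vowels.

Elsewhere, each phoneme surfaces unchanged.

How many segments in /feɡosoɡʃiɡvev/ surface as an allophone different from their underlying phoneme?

Segments that undergo a rule: /ɡ/ → [ɣ] (rule 1); /s/ → [z] (rule 3).
All other segments surface unchanged.

2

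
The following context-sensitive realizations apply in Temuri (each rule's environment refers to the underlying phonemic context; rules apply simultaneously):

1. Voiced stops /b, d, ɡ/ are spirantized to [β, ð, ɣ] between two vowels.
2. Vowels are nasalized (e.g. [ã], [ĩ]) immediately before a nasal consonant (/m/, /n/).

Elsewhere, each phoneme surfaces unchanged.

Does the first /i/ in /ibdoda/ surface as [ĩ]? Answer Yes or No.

/i/ (word-initial) is in the target of rule 2 but the environment (before a nasal consonant) is not met → [i].
The actual realization is [i], not [ĩ].

No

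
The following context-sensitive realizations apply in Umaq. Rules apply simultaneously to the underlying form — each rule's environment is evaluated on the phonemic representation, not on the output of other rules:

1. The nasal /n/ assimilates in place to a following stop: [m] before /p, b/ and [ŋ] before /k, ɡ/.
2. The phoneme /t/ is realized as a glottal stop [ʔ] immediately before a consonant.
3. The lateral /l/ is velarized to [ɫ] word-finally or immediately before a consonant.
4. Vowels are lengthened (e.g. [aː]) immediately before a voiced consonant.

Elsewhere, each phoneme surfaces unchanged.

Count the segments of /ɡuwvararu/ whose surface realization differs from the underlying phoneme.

Segments that undergo a rule: /u/ → [uː] (rule 4); /a/ → [aː] (rule 4); /a/ → [aː] (rule 4).
All other segments surface unchanged.

3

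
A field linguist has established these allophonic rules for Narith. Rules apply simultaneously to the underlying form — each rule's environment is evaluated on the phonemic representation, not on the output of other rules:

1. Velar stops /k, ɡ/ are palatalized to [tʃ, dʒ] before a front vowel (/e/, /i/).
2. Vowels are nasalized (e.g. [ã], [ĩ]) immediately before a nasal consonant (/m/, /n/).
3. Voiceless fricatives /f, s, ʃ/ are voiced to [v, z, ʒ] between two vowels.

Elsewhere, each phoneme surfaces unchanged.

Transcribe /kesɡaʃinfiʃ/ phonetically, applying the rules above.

[tʃesɡaʒĩnfiʃ]

Rule 1 applies to /k/ (word-initial: before a front vowel) → [tʃ].
/e/ — between /k/ and /s/; rule 2 does not apply here → [e].
/s/ (between /e/ and /ɡ/) fails the environment for rule 3, so it stays [s].
/ɡ/ (between /s/ and /a/) is in the target of rule 1 but the environment (before a front vowel) is not met → [ɡ].
/a/ (between /ɡ/ and /ʃ/): rule 2 targets it, but not before a nasal consonant → unchanged [a].
/ʃ/ (between /a/ and /i/): between two vowels, so rule 3 applies → [ʒ].
Rule 2 applies to /i/ (between /ʃ/ and /n/: before a nasal consonant) → [ĩ].
/f/ — between /n/ and /i/; rule 3 does not apply here → [f].
/i/ (between /f/ and /ʃ/) fails the environment for rule 2, so it stays [i].
/ʃ/ (word-final): rule 3 targets it, but not between two vowels → unchanged [ʃ].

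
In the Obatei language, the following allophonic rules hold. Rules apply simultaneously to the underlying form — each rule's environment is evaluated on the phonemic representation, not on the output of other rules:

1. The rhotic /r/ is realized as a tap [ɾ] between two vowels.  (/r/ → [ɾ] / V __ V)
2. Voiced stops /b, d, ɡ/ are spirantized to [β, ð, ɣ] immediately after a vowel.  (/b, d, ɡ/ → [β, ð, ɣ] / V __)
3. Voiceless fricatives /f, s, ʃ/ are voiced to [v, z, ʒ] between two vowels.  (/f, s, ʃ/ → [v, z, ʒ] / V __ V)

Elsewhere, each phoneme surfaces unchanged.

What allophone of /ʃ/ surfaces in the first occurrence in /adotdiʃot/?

[ʒ]

/ʃ/ (between /i/ and /o/): between two vowels, so rule 3 applies → [ʒ].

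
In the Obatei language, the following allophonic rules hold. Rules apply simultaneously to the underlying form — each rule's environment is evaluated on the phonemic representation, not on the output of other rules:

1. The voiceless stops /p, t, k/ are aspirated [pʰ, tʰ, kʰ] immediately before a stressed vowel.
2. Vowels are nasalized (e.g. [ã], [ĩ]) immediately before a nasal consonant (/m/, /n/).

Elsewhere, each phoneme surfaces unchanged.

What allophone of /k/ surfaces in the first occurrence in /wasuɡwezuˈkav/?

[kʰ]

/k/ (between /u/ and /a/): immediately before a stressed vowel, so rule 1 applies → [kʰ].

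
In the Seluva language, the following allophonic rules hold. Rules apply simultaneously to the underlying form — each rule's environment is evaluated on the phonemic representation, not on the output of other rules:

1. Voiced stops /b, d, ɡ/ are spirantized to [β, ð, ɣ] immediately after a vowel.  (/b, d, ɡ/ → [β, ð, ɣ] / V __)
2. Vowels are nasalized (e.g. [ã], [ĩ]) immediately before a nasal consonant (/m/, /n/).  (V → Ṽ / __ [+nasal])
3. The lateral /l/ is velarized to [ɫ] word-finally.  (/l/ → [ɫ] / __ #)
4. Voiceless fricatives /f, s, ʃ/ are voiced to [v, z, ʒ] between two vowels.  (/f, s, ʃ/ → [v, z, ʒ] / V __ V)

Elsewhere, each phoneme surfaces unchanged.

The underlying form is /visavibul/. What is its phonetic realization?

[vizaviβuɫ]

/v/ stays [v].
/i/ (between /v/ and /s/) fails the environment for rule 2, so it stays [i].
/s/ — between /i/ and /a/, between two vowels — surfaces as [z] (rule 4).
/a/ (between /s/ and /v/) fails the environment for rule 2, so it stays [a].
/v/ (between /a/ and /i/): no rule targets it → [v].
/i/ (between /v/ and /b/) is in the target of rule 2 but the environment (before a nasal consonant) is not met → [i].
/b/ meets the environment for rule 1 (immediately after a vowel) → [β].
/u/ (between /b/ and /l/) is in the target of rule 2 but the environment (before a nasal consonant) is not met → [u].
/l/ (word-final) occurs word-finally → [ɫ] by rule 3.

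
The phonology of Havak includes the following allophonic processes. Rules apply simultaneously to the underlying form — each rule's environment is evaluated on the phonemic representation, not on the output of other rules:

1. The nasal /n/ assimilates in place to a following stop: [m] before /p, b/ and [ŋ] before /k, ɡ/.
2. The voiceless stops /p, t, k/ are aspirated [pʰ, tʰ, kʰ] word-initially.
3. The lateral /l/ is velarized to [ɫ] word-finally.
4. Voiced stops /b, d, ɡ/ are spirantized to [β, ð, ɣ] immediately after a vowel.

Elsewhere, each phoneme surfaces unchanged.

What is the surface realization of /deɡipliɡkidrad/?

[deɣipliɣkiðrað]

/d/ (word-initial) fails the environment for rule 4, so it stays [d].
/ɡ/ (between /e/ and /i/): immediately after a vowel, so rule 4 applies → [ɣ].
/p/ (between /i/ and /l/): rule 2 targets it, but not word-initially → unchanged [p].
/l/ (between /p/ and /i/) is in the target of rule 3 but the environment (word-finally) is not met → [l].
Rule 4 applies to /ɡ/ (between /i/ and /k/: immediately after a vowel) → [ɣ].
/k/ — between /ɡ/ and /i/; rule 2 does not apply here → [k].
/d/ (between /i/ and /r/): immediately after a vowel, so rule 4 applies → [ð].
/d/ meets the environment for rule 4 (immediately after a vowel) → [ð].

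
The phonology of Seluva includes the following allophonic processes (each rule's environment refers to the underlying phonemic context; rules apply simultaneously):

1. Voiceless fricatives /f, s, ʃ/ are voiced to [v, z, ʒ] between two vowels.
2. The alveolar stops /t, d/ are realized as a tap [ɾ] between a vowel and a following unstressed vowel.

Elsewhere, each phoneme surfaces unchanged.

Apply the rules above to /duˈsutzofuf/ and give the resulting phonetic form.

[duˈzutzovuf]

/d/ (word-initial) is in the target of rule 2 but the environment (between a vowel and a following unstressed vowel) is not met → [d].
/u/ (between /d/ and /s/) is unaffected → [u].
/s/ meets the environment for rule 1 (between two vowels) → [z].
/u/ (between /s/ and /t/): no rule targets it → [u].
/t/ (between /u/ and /z/) is in the target of rule 2 but the environment (between a vowel and a following unstressed vowel) is not met → [t].
/z/ stays [z].
/o/ stays [o].
/f/ — between /o/ and /u/, between two vowels — surfaces as [v] (rule 1).
/u/ (between /f/ and /f/) is unaffected → [u].
/f/ (word-final) fails the environment for rule 1, so it stays [f].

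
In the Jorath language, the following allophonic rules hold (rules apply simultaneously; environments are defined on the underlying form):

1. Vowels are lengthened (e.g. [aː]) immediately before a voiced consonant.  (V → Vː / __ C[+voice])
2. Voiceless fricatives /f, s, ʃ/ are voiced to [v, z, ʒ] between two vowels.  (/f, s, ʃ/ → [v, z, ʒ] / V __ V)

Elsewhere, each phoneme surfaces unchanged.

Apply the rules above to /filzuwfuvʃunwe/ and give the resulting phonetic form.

[fiːlzuːwfuːvʃuːnwe]

/f/ (word-initial) is in the target of rule 2 but the environment (between two vowels) is not met → [f].
/i/ — between /f/ and /l/, before a voiced consonant — surfaces as [iː] (rule 1).
/l/ (between /i/ and /z/) is unaffected → [l].
/z/ (between /l/ and /u/): no rule targets it → [z].
/u/ meets the environment for rule 1 (before a voiced consonant) → [uː].
/w/ — not in any rule's target class → [w].
/f/ — between /w/ and /u/; rule 2 does not apply here → [f].
/u/ (between /f/ and /v/): before a voiced consonant, so rule 1 applies → [uː].
/v/ — not in any rule's target class → [v].
/ʃ/ (between /v/ and /u/) is in the target of rule 2 but the environment (between two vowels) is not met → [ʃ].
/u/ (between /ʃ/ and /n/) occurs before a voiced consonant → [uː] by rule 1.
/n/ — not in any rule's target class → [n].
/w/ — not in any rule's target class → [w].
/e/ (word-final) fails the environment for rule 1, so it stays [e].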